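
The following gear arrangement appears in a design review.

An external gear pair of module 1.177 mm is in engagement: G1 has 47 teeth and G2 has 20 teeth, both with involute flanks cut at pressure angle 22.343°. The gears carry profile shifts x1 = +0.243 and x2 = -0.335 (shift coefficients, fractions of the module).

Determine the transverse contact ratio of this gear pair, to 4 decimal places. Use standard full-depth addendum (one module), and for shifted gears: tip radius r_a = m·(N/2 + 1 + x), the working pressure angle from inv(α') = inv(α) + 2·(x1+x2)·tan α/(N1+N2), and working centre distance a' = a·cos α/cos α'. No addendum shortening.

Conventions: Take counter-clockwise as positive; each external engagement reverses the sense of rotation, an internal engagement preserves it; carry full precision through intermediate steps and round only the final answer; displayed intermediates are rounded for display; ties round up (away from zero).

1.5980

recognized (one external pair, fixed centres): single-mesh tooth geometry, m = 1.177, N1 = 47, N2 = 20
base radii: r_b1 = 25.582954, r_b2 = 10.886363
tip radii: r_a1 = 29.122511, r_a2 = 12.552705
inv(α') = inv(22.343°) + 2·(+0.243-0.335)·tan α/(47+20) = 0.01991924  ⇒  α' = 21.95266°
a' = a·cos α / cos α' = 39.4295·cos 22.343°/cos 21.95266° = 39.320314
action lengths: √(r_a1²−r_b1²) = 13.915211, √(r_a2²−r_b2²) = 6.249599
base pitch p_b = π·m·cos α = 3.420052
CR = (13.915211 + 6.249599 − 39.320314·sin 21.95266°)/3.420052 = 1.598013
contact ratio ≈ 1.5980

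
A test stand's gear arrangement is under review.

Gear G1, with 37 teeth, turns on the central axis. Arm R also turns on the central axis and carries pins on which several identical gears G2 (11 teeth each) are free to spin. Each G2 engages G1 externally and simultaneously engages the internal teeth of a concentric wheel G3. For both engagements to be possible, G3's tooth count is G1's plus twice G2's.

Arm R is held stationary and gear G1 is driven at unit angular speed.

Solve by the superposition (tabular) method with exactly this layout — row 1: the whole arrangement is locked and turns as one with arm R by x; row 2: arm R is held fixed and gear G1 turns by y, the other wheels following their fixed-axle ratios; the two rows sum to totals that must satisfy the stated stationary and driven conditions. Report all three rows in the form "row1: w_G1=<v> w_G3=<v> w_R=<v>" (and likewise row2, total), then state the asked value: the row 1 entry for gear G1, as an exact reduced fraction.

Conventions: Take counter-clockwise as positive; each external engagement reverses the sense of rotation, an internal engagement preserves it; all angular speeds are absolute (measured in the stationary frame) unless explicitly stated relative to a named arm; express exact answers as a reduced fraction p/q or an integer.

row1: w_G1=0 w_G3=0 w_R=0
row2: w_G1=1 w_G3=-37/59 w_R=0
total: w_G1=1 w_G3=-37/59 w_R=0
asked value: 0

recognized (axles ride arm R): planetary set, 37/11/59 teeth
row 1 — lock + rotate with arm: ω_sun = ω_ring = ω_arm = x
superposition row 2 [arm held]: sun y, ring −(37/59)·y, arm 0
boundary: total ω_arm = x = 0 and total ω_sun = x + y = 1  ⇒  y = 1, x = 0
row 2 ring = −(37/59)·1 = -37/59
totals (row 1 + row 2): sun 0 + 1 = 1, ring 0 + (-37/59) = -37/59, arm 0 + 0 = 0
asked cell (row1, sun) = 0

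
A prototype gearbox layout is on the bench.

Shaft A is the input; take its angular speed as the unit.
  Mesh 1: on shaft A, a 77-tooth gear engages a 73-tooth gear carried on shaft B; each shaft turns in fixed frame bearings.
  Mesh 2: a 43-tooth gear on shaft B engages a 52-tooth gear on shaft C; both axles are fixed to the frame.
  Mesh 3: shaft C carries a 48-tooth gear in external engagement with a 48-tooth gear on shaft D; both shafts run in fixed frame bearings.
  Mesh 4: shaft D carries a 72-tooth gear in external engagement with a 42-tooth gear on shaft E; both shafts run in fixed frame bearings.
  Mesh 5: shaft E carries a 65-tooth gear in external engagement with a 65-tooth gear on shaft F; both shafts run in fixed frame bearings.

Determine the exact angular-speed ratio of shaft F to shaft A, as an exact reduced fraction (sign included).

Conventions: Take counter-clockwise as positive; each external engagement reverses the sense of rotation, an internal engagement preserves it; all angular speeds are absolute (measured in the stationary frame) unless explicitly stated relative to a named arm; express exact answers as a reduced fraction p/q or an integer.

class = fixed-axis compound train [5 meshes; 5 ratios multiply, 5 sense flips]
mesh 1 [77T→73T]: running ratio 77/73, sense −
mesh 2 [43T→52T]: running ratio 3311/3796, sense +
mesh 3 [48T→48T]: running ratio 3311/3796, sense −
mesh 4 [72T→42T]: running ratio 1419/949, sense +
mesh 5 [65T→65T]: running ratio 1419/949, sense −
ω_out/ω_in = -1419/949

-1419/949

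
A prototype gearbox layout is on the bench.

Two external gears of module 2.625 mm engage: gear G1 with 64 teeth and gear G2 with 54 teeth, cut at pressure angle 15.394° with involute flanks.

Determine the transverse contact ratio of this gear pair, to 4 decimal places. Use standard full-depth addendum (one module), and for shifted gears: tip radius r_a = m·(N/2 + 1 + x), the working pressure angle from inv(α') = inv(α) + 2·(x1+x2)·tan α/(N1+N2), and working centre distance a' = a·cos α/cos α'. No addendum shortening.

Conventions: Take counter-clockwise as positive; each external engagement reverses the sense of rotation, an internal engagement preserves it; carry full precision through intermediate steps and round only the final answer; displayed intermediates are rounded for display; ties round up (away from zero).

class = single-mesh tooth geometry [involute pair 64T × 54T, m = 2.625]
base radii: r_b1 = 80.986349, r_b2 = 68.332232
tip radii: r_a1 = 86.625000, r_a2 = 73.500000
no profile shift: α' = α, a' = a
action lengths: √(r_a1²−r_b1²) = 30.742508, √(r_a2²−r_b2²) = 27.073161
base pitch p_b = π·m·cos α = 7.950816
CR = (30.742508 + 27.073161 − 154.875000·sin 15.39400°)/7.950816 = 2.100829
contact ratio ≈ 2.1008

2.1008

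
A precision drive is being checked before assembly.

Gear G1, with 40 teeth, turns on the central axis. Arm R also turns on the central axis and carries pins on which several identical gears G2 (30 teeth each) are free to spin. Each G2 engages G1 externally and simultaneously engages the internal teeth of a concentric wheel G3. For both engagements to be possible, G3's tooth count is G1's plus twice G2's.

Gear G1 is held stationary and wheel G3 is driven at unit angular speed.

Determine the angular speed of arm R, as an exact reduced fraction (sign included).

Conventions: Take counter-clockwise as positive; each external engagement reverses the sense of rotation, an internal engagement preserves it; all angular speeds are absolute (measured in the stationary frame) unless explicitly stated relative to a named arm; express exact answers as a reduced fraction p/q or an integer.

5/7

class = planetary set [G3 = 40+2·30 = 100; Willis about the carrier]
ring teeth: 40 + 2·30 = 100
40(ω_sun−ω_arm) = −100(ω_ring−ω_arm),  ω_sun = 0, ω_ring = 1
40(0−ω_arm) = −100(1−ω_arm)  ⇒  140·ω_arm = 100  ⇒  ω_arm = 5/7
exact speed ratio = 5/7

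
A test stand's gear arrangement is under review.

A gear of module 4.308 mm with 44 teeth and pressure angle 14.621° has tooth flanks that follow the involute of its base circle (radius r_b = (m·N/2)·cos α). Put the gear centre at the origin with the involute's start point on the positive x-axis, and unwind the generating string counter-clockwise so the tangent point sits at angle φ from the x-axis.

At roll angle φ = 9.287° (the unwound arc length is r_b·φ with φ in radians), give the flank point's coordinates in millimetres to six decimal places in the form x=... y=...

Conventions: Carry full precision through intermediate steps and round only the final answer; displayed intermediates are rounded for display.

topology: single-mesh involute geometry — m = 4.308, N = 44
pitch radius r_p = m·N/2 = 4.308·44/2 = 94.776000
base radius r_b = r_p·cos α = 94.776000·cos 14.621° = 91.706842
roll angle φ = 9.287° = 0.16208873 rad
x = r_b·(cos φ + φ·sin φ) = 92.903637
y = r_b·(sin φ − φ·cos φ) = 0.129837

x=92.903637 y=0.129837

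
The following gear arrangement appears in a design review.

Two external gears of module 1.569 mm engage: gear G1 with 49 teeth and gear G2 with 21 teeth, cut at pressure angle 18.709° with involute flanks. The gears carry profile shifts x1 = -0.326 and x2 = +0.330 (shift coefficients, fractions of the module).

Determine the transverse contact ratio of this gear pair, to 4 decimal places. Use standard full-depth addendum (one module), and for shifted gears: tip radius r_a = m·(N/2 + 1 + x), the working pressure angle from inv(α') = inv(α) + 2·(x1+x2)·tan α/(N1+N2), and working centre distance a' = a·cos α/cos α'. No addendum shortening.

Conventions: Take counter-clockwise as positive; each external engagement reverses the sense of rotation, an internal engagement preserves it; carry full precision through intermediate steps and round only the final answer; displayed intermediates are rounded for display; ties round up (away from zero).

1.6556

class = single-mesh tooth geometry [involute pair 49T × 21T, m = 1.569]
base radii: r_b1 = 36.409300, r_b2 = 15.603986
tip radii: r_a1 = 39.498006, r_a2 = 18.561270
inv(α') = inv(18.709°) + 2·(-0.326+0.330)·tan α/(49+21) = 0.01216147  ⇒  α' = 18.72831°
a' = a·cos α / cos α' = 54.9150·cos 18.709°/cos 18.72831° = 54.921273
action lengths: √(r_a1²−r_b1²) = 15.311934, √(r_a2²−r_b2²) = 10.051685
base pitch p_b = π·m·cos α = 4.668702
CR = (15.311934 + 10.051685 − 54.921273·sin 18.72831°)/4.668702 = 1.655587
contact ratio ≈ 1.6556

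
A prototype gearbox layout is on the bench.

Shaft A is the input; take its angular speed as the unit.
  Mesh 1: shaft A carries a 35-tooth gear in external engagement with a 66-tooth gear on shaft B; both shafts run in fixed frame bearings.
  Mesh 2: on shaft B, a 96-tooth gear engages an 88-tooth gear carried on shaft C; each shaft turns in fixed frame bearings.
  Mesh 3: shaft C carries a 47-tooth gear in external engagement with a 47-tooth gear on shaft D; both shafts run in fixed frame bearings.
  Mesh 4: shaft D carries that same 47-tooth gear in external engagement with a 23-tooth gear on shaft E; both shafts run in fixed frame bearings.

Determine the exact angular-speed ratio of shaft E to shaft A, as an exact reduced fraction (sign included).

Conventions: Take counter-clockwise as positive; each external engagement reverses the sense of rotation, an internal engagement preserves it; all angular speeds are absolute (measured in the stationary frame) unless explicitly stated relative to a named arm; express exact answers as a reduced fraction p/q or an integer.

class = fixed-axis compound train [4 meshes; 4 ratios multiply, 4 sense flips]
mesh 1 [35T→66T]: running ratio 35/66, sense −
mesh 2 [96T→88T]: running ratio 70/121, sense +
mesh 3 [47T→47T]: running ratio 70/121, sense −
mesh 4 [47T→23T]: running ratio 3290/2783, sense +
ω_out/ω_in = 3290/2783

3290/2783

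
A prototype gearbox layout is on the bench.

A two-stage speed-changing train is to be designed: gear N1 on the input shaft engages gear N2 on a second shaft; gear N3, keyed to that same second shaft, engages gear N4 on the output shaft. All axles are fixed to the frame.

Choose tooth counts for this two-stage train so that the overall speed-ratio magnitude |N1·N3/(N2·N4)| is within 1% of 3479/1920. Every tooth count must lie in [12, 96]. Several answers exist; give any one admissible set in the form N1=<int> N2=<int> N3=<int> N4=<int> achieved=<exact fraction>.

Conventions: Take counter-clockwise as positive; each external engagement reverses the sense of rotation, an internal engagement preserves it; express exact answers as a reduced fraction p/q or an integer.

N1=49 N2=20 N3=71 N4=96 achieved=3479/1920

design class (target 3479/1920): fixed-axis compound train
target = 3479/1920 in lowest terms: an exact hit needs N1·N3 = k·3479 and N2·N4 = k·1920 for one integer k, every count in [12, 96]; additionally prefer no 1:1 stage (N1 ≠ N2, N3 ≠ N4)
k = 1: N1·N3 = 3479 = 49·71, N2·N4 = 1920 = 20·96
achieved = 49·71/(20·96) = 3479/1920; |achieved − target| = 0 ≤ 3479/192000 ✓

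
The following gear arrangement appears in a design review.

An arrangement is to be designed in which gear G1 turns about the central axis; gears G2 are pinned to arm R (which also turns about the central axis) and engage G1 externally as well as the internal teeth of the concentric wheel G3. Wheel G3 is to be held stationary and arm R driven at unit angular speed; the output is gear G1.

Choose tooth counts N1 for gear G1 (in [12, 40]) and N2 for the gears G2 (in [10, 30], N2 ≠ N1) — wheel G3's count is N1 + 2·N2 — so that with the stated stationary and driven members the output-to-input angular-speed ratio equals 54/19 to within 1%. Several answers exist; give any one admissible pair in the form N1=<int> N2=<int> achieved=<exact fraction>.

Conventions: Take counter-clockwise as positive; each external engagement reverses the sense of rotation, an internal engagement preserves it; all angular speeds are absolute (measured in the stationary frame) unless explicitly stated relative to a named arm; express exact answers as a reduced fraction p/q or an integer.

planetary set to be sized for 54/19 (Willis relation)
Willis with ω_ring = 0: ω_sun/ω_arm = (N1+N3)/N1; set equal to 54/19  ⇒  N3/N1 = 54/19 − 1 = 35/19
N3 = N1 + 2·N2  ⇒  N2/N1 = (N3/N1 − 1)/2 = (35/19 − 1)/2 = 8/19
smallest multiple with N1 ≥ 12 and N2 ≥ 10: k = 2  ⇒  N1 = 2·19 = 38, N2 = 2·8 = 16 (N1 ≤ 40, N2 ≤ 30, N2 ≠ N1 ✓), N3 = 38 + 2·16 = 70
check: (N1+N3)/N1 with N1 = 38, N3 = 70 gives 54/19; |achieved − target| = 0 ≤ 27/950 ✓

N1=38 N2=16 achieved=54/19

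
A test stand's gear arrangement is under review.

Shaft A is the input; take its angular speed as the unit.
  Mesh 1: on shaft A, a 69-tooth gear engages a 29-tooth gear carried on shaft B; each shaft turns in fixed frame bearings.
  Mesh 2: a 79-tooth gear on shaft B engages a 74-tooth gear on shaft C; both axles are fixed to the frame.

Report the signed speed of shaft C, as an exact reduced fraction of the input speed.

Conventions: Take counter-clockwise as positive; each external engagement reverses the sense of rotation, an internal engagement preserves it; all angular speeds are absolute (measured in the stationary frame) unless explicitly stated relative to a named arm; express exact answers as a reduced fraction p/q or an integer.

5451/2146

2-mesh fixed-axis compound train (all bearings frame-fixed)
mesh 1 [69T→29T]: |ω|/ω_in = 1×69/29 = 69/29, sense flips to −
mesh 2 [79T→74T]: |ω|/ω_in = (69/29)×79/74 = 5451/2146, sense flips to +
signed output speed (× input speed) = 5451/2146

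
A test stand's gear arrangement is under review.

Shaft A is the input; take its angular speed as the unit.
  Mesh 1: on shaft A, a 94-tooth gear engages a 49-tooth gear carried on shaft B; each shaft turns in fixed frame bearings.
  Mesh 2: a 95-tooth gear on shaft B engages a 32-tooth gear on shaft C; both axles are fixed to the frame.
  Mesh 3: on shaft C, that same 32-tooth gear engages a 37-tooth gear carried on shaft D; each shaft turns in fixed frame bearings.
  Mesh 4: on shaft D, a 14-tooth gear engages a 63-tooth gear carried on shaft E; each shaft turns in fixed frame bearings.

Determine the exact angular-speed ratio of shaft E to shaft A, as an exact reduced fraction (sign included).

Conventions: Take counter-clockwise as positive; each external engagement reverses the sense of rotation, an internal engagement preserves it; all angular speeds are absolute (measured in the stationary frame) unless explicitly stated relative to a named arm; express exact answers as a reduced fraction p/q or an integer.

class = fixed-axis compound train [4 meshes; 4 ratios multiply, 4 sense flips]
mesh 1 [94T→49T]: running ratio 94/49, sense −
mesh 2 [95T→32T]: running ratio 4465/784, sense +
mesh 3 [32T→37T]: running ratio 8930/1813, sense −
mesh 4 [14T→63T]: running ratio 17860/16317, sense +
ω_out/ω_in = 17860/16317

17860/16317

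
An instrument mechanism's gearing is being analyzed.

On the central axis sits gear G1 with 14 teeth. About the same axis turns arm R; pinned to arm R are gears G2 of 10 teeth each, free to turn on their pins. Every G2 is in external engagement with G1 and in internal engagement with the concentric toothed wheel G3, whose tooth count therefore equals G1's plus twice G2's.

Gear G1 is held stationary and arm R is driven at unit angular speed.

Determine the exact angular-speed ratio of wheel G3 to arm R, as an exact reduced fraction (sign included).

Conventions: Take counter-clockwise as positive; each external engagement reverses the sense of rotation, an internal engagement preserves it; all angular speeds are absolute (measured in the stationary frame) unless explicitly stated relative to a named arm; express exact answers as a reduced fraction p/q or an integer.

planetary set (14T centre, 10T on arm, 34T internal) — Willis relation
ring teeth: 14 + 2·10 = 34
14(ω_sun−ω_arm) = −34(ω_ring−ω_arm),  ω_sun = 0, ω_arm = 1
ω_ring = 1 − (14/34)(0−1) = 24/17
ω_out/ω_in = 24/17

24/17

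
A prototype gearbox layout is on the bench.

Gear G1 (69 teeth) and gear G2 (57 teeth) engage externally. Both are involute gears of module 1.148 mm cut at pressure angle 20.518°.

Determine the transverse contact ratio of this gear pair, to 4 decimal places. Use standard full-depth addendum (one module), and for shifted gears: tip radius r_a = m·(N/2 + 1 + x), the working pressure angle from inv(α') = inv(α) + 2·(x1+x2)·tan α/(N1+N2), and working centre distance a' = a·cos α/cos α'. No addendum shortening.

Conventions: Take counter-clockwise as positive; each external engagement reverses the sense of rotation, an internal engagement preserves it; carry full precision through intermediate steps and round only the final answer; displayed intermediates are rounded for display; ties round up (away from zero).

1.7620

topology: single-mesh involute geometry — m = 1.148, 69T/57T pair
base radii: r_b1 = 37.093479, r_b2 = 30.642440
tip radii: r_a1 = 40.754000, r_a2 = 33.866000
no profile shift: α' = α, a' = a
action lengths: √(r_a1²−r_b1²) = 16.880826, √(r_a2²−r_b2²) = 14.420363
base pitch p_b = π·m·cos α = 3.377757
CR = (16.880826 + 14.420363 − 72.324000·sin 20.51800°)/3.377757 = 1.761971
contact ratio ≈ 1.7620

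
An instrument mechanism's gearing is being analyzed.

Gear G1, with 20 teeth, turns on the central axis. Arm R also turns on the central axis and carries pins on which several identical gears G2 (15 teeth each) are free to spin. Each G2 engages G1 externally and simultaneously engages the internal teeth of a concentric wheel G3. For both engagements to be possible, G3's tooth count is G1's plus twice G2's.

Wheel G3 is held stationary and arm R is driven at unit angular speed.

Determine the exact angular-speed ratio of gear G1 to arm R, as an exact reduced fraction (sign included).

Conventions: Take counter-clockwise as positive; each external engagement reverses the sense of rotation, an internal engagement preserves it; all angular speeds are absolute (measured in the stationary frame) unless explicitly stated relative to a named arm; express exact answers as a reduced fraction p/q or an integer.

7/2

topology: planetary set — G1 20T / G2 15T / G3 50T, arm = carrier (Willis)
ring teeth: 20 + 2·15 = 50
20(ω_sun−ω_arm) = −50(ω_ring−ω_arm),  ω_ring = 0, ω_arm = 1
ω_sun = 1 − (50/20)(0−1) = 7/2
ω_out/ω_in = 7/2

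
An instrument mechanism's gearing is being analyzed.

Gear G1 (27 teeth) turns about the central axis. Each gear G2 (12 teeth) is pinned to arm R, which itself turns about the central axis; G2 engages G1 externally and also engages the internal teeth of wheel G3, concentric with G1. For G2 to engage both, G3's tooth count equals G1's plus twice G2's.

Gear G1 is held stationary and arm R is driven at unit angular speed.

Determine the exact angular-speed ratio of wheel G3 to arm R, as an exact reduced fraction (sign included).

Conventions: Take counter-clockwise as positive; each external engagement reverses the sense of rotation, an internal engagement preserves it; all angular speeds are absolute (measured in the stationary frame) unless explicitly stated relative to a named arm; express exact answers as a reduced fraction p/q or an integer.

26/17

topology: planetary set — G1 27T / G2 12T / G3 51T, arm = carrier (Willis)
ring teeth: 27 + 2·12 = 51
27(ω_sun−ω_arm) = −51(ω_ring−ω_arm),  ω_sun = 0, ω_arm = 1
ω_ring = 1 − (27/51)(0−1) = 26/17
ω_out/ω_in = 26/17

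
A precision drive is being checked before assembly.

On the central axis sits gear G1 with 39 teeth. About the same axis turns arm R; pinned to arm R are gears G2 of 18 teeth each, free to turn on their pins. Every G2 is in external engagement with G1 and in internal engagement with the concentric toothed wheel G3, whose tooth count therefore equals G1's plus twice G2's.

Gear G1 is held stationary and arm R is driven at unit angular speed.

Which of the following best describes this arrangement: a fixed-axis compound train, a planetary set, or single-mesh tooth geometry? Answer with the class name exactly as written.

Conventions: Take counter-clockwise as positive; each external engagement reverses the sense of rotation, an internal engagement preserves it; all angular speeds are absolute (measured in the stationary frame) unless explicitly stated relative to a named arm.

class = planetary set [G3 = 39+2·18 = 75; Willis about the carrier]
classification: planetary set

planetary set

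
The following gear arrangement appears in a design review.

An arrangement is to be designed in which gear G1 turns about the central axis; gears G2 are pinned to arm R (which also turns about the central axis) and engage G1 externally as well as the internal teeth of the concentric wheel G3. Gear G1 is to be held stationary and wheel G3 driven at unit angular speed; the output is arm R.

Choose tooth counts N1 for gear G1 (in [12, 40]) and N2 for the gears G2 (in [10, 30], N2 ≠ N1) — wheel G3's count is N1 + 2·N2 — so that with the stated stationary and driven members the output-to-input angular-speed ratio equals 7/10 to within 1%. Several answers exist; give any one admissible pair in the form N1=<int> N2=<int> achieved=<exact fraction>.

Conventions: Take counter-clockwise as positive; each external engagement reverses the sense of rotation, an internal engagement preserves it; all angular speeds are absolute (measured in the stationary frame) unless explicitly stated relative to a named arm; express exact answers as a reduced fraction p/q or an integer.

N1=15 N2=10 achieved=7/10

design class (target 7/10): planetary set
Willis with ω_sun = 0: ω_arm/ω_ring = N3/(N1+N3); set equal to 7/10  ⇒  N3/N1 = (7/10)/(1 − 7/10) = 7/3
N3 = N1 + 2·N2  ⇒  N2/N1 = (N3/N1 − 1)/2 = (7/3 − 1)/2 = 2/3
smallest multiple with N1 ≥ 12 and N2 ≥ 10: k = 5  ⇒  N1 = 5·3 = 15, N2 = 5·2 = 10 (N1 ≤ 40, N2 ≤ 30, N2 ≠ N1 ✓), N3 = 15 + 2·10 = 35
check: N3/(N1+N3) with N1 = 15, N3 = 35 gives 7/10; |achieved − target| = 0 ≤ 7/1000 ✓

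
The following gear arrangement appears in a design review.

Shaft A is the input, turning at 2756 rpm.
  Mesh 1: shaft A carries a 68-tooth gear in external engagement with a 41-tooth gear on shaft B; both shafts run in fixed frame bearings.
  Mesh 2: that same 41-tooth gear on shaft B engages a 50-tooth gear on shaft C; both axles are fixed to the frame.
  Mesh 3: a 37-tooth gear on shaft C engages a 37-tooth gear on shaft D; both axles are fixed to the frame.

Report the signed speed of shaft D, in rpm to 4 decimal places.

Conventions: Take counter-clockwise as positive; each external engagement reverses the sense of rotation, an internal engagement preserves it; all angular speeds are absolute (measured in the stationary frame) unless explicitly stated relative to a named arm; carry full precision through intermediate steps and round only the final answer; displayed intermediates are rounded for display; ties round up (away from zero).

3-mesh fixed-axis compound train (all bearings frame-fixed)
mesh 1 [68T→41T]: ω = 2756.0000×68/41 = 4570.9268 rpm, sense flips to −
mesh 2 [41T→50T]: ω = 4570.9268×41/50 = 3748.1600 rpm, sense flips to +
mesh 3 [37T→37T]: ω = 3748.1600×37/37 = 3748.1600 rpm, sense flips to −
signed output speed = -3748.1600 rpm

-3748.1600 rpm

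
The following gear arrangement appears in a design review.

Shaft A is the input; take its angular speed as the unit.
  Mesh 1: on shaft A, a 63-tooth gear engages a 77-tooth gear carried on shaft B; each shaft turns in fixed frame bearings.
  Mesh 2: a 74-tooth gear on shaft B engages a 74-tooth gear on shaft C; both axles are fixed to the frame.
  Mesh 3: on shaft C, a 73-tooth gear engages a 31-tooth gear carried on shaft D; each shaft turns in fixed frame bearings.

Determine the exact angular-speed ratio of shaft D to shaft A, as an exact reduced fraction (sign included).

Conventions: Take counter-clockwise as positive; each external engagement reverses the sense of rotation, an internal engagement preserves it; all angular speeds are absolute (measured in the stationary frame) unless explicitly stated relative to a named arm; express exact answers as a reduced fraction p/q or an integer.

-657/341

class = fixed-axis compound train [3 meshes; 3 ratios multiply, 3 sense flips]
mesh 1 [63T→77T]: running ratio 9/11, sense −
mesh 2 [74T→74T]: running ratio 9/11, sense +
mesh 3 [73T→31T]: running ratio 657/341, sense −
ω_out/ω_in = -657/341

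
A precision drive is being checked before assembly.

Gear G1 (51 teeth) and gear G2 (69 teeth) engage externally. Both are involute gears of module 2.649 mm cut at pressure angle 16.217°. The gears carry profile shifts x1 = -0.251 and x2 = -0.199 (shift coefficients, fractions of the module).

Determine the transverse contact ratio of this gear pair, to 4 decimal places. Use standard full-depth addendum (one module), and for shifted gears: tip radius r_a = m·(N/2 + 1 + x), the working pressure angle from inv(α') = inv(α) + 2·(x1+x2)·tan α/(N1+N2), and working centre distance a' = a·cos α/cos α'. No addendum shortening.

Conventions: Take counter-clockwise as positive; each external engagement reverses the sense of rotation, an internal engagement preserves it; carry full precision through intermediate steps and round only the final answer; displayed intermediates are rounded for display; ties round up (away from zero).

2.2145

single-mesh involute tooth geometry (51T engaging 69T at module 2.649)
base radii: r_b1 = 64.861764, r_b2 = 87.754151
tip radii: r_a1 = 69.533601, r_a2 = 93.512349
inv(α') = inv(16.217°) + 2·(-0.251-0.199)·tan α/(51+69) = 0.00562722  ⇒  α' = 14.57022°
a' = a·cos α / cos α' = 158.9400·cos 16.217°/cos 14.57022° = 157.687122
action lengths: √(r_a1²−r_b1²) = 25.057399, √(r_a2²−r_b2²) = 32.307405
base pitch p_b = π·m·cos α = 7.990951
CR = (25.057399 + 32.307405 − 157.687122·sin 14.57022°)/7.990951 = 2.214510
contact ratio ≈ 2.2145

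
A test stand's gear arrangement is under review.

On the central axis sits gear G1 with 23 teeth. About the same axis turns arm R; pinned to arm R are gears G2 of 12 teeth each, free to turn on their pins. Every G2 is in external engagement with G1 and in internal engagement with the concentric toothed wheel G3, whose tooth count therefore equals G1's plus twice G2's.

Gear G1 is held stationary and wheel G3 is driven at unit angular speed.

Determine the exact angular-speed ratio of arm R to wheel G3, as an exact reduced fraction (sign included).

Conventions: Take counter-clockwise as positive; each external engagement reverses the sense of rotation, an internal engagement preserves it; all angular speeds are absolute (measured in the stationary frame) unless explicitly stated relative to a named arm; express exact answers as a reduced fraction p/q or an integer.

47/70

planetary set (23T centre, 12T on arm, 47T internal) — Willis relation
ring teeth: 23 + 2·12 = 47
23(ω_sun−ω_arm) = −47(ω_ring−ω_arm),  ω_sun = 0, ω_ring = 1
23(0−ω_arm) = −47(1−ω_arm)  ⇒  70·ω_arm = 47  ⇒  ω_arm = 47/70
ω_out/ω_in = 47/70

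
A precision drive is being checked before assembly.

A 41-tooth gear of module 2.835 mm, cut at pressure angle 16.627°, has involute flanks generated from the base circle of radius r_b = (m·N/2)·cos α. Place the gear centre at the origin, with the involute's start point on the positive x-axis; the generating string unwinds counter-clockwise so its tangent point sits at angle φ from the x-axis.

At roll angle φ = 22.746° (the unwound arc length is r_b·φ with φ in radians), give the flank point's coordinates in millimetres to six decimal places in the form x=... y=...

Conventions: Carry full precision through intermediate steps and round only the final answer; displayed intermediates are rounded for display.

x=59.904349 y=1.143203

topology: single-mesh involute geometry — m = 2.835, N = 41
pitch radius r_p = m·N/2 = 2.835·41/2 = 58.117500
base radius r_b = r_p·cos α = 58.117500·cos 16.627° = 55.687482
roll angle φ = 22.746° = 0.39699259 rad
x = r_b·(cos φ + φ·sin φ) = 59.904349
y = r_b·(sin φ − φ·cos φ) = 1.143203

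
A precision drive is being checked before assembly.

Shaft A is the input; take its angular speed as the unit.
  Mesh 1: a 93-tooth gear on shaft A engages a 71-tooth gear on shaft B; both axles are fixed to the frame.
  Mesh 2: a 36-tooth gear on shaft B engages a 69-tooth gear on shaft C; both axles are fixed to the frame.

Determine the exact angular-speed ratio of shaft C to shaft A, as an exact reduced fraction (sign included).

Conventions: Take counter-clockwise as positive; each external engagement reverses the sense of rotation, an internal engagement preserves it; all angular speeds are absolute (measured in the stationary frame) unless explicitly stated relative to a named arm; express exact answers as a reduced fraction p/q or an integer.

class = fixed-axis compound train [2 meshes; 2 ratios multiply, 2 sense flips]
mesh 1 [93T→71T]: running ratio 93/71, sense −
mesh 2 [36T→69T]: running ratio 1116/1633, sense +
ω_out/ω_in = 1116/1633

1116/1633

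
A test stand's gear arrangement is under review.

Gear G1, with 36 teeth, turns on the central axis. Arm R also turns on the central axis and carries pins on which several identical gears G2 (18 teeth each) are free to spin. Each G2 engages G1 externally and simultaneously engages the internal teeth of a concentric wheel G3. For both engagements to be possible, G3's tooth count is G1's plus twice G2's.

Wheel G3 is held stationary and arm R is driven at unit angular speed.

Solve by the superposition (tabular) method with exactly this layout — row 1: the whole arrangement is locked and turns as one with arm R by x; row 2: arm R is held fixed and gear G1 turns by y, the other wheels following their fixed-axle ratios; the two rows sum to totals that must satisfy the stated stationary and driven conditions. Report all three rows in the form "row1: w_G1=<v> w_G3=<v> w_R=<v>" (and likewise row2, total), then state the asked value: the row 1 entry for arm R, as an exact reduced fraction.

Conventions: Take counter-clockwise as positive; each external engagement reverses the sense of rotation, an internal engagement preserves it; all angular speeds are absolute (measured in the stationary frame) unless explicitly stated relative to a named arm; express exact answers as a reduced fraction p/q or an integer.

row1: w_G1=1 w_G3=1 w_R=1
row2: w_G1=2 w_G3=-1 w_R=0
total: w_G1=3 w_G3=0 w_R=1
asked value: 1

recognized (axles ride arm R): planetary set, 36/18/72 teeth
row 1 (train locked, turned with arm): all members turn x
row 2: sun turns y, ring = −(36/72)·y, arm 0
boundary: total ω_ring = x − (36/72)·y = 0 and total ω_arm = x = 1  ⇒  y = 2, x = 1
row 2 ring = −(36/72)·2 = -1
totals (row 1 + row 2): sun 1 + 2 = 3, ring 1 + (-1) = 0, arm 1 + 0 = 1
asked cell (row1, arm) = 1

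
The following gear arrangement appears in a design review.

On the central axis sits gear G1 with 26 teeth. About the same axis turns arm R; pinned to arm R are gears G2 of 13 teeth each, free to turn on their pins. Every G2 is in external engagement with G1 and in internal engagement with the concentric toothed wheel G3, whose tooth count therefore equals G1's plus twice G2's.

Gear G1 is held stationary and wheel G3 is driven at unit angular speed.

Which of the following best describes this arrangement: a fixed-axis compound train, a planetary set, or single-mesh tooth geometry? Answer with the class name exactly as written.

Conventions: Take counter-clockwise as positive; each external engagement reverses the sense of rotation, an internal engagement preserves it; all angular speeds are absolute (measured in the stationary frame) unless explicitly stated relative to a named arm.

planetary set

planetary set (26T centre, 13T on arm, 52T internal) — Willis relation
classification: planetary set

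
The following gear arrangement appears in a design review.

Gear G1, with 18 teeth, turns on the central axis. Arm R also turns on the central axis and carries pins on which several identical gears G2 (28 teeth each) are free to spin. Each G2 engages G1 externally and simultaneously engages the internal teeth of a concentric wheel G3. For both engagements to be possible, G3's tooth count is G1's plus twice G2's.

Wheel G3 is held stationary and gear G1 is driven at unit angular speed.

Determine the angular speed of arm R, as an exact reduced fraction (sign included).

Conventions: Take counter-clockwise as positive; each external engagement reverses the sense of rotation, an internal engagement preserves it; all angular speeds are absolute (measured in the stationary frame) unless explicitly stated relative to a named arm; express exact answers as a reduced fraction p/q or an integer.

9/46

recognized (axles ride arm R): planetary set, 18/28/74 teeth
ring teeth: 18 + 2·28 = 74
18(ω_sun−ω_arm) = −74(ω_ring−ω_arm),  ω_ring = 0, ω_sun = 1
18(1−ω_arm) = −74(0−ω_arm)  ⇒  92·ω_arm = 18  ⇒  ω_arm = 9/46
exact speed ratio = 9/46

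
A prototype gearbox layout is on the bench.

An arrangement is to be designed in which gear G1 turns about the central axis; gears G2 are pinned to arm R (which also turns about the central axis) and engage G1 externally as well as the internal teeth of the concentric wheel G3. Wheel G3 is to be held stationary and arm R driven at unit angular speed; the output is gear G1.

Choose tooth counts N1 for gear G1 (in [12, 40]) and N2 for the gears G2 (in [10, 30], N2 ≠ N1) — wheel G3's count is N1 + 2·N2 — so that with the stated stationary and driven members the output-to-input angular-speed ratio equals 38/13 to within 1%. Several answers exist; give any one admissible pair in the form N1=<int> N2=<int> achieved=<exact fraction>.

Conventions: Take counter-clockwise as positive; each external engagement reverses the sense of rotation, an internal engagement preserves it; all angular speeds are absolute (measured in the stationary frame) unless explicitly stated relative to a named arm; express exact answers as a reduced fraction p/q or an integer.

class = planetary set [ratio 38/13 wanted; Willis about the carrier]
Willis with ω_ring = 0: ω_sun/ω_arm = (N1+N3)/N1; set equal to 38/13  ⇒  N3/N1 = 38/13 − 1 = 25/13
N3 = N1 + 2·N2  ⇒  N2/N1 = (N3/N1 − 1)/2 = (25/13 − 1)/2 = 6/13
smallest multiple with N1 ≥ 12 and N2 ≥ 10: k = 2  ⇒  N1 = 2·13 = 26, N2 = 2·6 = 12 (N1 ≤ 40, N2 ≤ 30, N2 ≠ N1 ✓), N3 = 26 + 2·12 = 50
check: (N1+N3)/N1 with N1 = 26, N3 = 50 gives 38/13; |achieved − target| = 0 ≤ 19/650 ✓

N1=26 N2=12 achieved=38/13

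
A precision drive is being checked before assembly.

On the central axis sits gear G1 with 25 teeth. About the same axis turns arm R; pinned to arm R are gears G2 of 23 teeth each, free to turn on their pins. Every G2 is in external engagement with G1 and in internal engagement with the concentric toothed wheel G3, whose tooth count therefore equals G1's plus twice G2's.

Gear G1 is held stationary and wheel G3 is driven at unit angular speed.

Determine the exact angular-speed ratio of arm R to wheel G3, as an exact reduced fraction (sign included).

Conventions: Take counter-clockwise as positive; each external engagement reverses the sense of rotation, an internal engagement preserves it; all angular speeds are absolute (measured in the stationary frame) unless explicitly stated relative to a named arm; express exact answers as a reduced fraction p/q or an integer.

recognized (axles ride arm R): planetary set, 25/23/71 teeth
ring teeth: 25 + 2·23 = 71
25(ω_sun−ω_arm) = −71(ω_ring−ω_arm),  ω_sun = 0, ω_ring = 1
25(0−ω_arm) = −71(1−ω_arm)  ⇒  96·ω_arm = 71  ⇒  ω_arm = 71/96
ω_out/ω_in = 71/96

71/96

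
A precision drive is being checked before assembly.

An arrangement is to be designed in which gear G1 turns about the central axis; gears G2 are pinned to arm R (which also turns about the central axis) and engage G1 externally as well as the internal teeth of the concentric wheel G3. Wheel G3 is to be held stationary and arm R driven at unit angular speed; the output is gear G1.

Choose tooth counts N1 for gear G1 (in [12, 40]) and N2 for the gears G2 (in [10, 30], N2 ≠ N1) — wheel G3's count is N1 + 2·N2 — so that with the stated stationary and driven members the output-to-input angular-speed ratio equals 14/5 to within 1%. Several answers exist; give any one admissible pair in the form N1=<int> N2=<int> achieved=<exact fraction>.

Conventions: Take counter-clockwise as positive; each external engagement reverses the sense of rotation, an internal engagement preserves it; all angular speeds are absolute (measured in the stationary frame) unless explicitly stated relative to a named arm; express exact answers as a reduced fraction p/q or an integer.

N1=25 N2=10 achieved=14/5

design class (target 14/5): planetary set
Willis with ω_ring = 0: ω_sun/ω_arm = (N1+N3)/N1; set equal to 14/5  ⇒  N3/N1 = 14/5 − 1 = 9/5
N3 = N1 + 2·N2  ⇒  N2/N1 = (N3/N1 − 1)/2 = (9/5 − 1)/2 = 2/5
smallest multiple with N1 ≥ 12 and N2 ≥ 10: k = 5  ⇒  N1 = 5·5 = 25, N2 = 5·2 = 10 (N1 ≤ 40, N2 ≤ 30, N2 ≠ N1 ✓), N3 = 25 + 2·10 = 45
check: (N1+N3)/N1 with N1 = 25, N3 = 45 gives 14/5; |achieved − target| = 0 ≤ 7/250 ✓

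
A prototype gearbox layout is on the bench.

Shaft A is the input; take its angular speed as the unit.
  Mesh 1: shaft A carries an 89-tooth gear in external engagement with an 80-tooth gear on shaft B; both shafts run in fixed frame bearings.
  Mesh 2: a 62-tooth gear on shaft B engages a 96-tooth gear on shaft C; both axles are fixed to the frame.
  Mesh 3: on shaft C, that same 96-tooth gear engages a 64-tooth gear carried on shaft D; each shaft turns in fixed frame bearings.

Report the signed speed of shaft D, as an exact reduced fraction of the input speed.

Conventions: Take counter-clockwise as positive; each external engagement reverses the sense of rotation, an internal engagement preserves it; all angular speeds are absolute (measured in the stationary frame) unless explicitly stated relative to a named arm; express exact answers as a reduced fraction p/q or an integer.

3-mesh fixed-axis compound train (all bearings frame-fixed)
mesh 1 [89T→80T]: |ω|/ω_in = 1×89/80 = 89/80, sense flips to −
mesh 2 [62T→96T]: |ω|/ω_in = (89/80)×62/96 = 2759/3840, sense flips to +
mesh 3 [96T→64T]: |ω|/ω_in = (2759/3840)×96/64 = 2759/2560, sense flips to −
signed output speed (× input speed) = -2759/2560

-2759/2560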